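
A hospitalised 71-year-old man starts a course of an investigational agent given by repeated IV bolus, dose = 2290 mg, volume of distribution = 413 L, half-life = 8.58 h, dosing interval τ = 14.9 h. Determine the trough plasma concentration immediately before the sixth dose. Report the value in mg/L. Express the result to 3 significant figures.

2.37 mg/L

C₀ per dose = Dose / Vd = 2290 / 413 = 5.545 mg/L
k = ln2 / t½ = 0.693147 / 8.58 = 0.08079 h⁻¹
Fraction remaining after one interval: r = e^(−kτ) = e^(−0.08079 × 14.9) = 0.3001
Before dose 6, 5 doses have been given (aged 1τ, 2τ, 3τ, 4τ, 5τ).
C_trough = C₀ × (r + r² + … + r^5) = C₀ × r(1−r^5)/(1−r)
        = 5.545 × 0.3001 × (1 − 0.002434) / (1 − 0.3001) = 2.372 mg/L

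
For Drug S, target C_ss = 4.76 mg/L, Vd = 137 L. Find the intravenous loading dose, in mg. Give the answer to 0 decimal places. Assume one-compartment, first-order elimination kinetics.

652 mg

LD = Css × Vd = 4.76 × 137 = 652.1 mg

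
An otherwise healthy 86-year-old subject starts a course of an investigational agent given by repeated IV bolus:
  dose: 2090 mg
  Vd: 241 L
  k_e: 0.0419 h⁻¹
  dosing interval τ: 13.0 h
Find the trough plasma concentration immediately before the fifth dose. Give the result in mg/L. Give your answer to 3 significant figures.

C₀ per dose = Dose / Vd = 2090 / 241 = 8.672 mg/L
Fraction remaining after one interval: r = e^(−kτ) = e^(−0.04190 × 13.0) = 0.5800
Before dose 5, 4 doses have been given (aged 1τ, 2τ, 3τ, 4τ).
C_trough = C₀ × (r + r² + … + r^4) = C₀ × r(1−r^4)/(1−r)
        = 8.672 × 0.5800 × (1 − 0.1132) / (1 − 0.5800) = 10.62 mg/L

10.6 mg/L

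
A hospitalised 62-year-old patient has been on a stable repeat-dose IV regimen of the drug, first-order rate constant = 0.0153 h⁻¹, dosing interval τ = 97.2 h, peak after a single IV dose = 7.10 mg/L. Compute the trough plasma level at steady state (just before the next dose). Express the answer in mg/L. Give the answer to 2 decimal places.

e^(−kτ) = e^(−0.01530 × 97.2) = 0.2260
Accumulation ratio R = 1 / (1 − e^(−kτ)) = 1 / (1 − 0.2260) = 1.292
Steady-state trough = C₀ × R × e^(−kτ) = 7.10 × 1.292 × 0.2260 = 2.073 mg/L

2.07 mg/L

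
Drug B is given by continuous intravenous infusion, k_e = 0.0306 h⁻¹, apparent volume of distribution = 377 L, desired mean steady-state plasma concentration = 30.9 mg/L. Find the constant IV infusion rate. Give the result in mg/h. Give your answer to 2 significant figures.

360 mg/h

CL = k × Vd = 0.03060 × 377 = 11.54 L/h
At steady state, infusion rate R₀ = Css × CL = 30.9 × 11.54 = 356.6 mg/h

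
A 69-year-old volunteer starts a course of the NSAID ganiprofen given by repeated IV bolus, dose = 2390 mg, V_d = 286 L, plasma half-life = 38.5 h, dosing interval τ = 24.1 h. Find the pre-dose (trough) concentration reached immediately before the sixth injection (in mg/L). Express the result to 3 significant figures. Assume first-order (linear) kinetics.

C₀ per dose = Dose / Vd = 2390 / 286 = 8.357 mg/L
k = ln2 / t½ = 0.693147 / 38.5 = 0.01800 h⁻¹
Fraction remaining after one interval: r = e^(−kτ) = e^(−0.01800 × 24.1) = 0.6480
Before dose 6, 5 doses have been given (aged 1τ, 2τ, 3τ, 4τ, 5τ).
C_trough = C₀ × (r + r² + … + r^5) = C₀ × r(1−r^5)/(1−r)
        = 8.357 × 0.6480 × (1 − 0.1143) / (1 − 0.6480) = 13.63 mg/L

13.6 mg/L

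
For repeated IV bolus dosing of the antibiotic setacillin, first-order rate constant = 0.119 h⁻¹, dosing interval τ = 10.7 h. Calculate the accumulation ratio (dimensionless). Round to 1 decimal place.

1.4

e^(−kτ) = e^(−0.1190 × 10.7) = 0.2799
Accumulation ratio R = 1 / (1 − e^(−kτ)) = 1 / (1 − 0.2799) = 1.389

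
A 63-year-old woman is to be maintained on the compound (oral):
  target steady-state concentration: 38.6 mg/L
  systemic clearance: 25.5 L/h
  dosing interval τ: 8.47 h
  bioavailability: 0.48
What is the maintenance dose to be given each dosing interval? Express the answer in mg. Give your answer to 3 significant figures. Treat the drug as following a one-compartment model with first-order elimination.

At steady state, F × (Dose/τ) = Css × CL.
Dose = Css × CL × τ / F = 38.6 × 25.50 × 8.47 / 0.48 = 17370 mg

17400 mg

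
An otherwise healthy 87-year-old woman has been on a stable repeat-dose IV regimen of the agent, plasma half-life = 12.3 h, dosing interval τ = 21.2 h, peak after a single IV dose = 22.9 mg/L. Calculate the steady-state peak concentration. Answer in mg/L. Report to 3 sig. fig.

32.8 mg/L

k = ln2 / t½ = 0.693147 / 12.3 = 0.05635 h⁻¹
e^(−kτ) = e^(−0.05635 × 21.2) = 0.3028
Accumulation ratio R = 1 / (1 − e^(−kτ)) = 1 / (1 − 0.3028) = 1.434
Steady-state peak = C₀ × R = 22.9 × 1.434 = 32.84 mg/L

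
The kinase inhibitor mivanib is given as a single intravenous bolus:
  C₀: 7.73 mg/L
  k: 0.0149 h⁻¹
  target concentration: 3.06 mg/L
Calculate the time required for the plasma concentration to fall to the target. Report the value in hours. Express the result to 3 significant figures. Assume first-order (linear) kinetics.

62.2 h

t = ln(C₀ / C) / k = ln(7.730 / 3.06) / 0.01490
  = ln(2.526) / 0.01490 = 0.9266 / 0.01490 = 62.19 h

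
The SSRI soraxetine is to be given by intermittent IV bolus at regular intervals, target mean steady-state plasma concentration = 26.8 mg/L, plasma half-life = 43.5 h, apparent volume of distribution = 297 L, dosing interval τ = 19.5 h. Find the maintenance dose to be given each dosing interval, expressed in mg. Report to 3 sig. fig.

2470 mg

k = ln2 / t½ = 0.693147 / 43.5 = 0.01593 h⁻¹
CL = k × Vd = 0.01593 × 297 = 4.731 L/h
At steady state, Dose/τ = Css × CL.
Dose = Css × CL × τ = 26.8 × 4.731 × 19.5 = 2472 mg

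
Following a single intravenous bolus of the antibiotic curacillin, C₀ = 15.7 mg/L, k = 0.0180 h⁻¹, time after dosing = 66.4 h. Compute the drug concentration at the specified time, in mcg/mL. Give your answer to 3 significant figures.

4.75 mcg/mL

C = C₀ · e^(−k·t) = 15.70 × e^(−0.01800 × 66.4)
  = 15.70 × 0.3026 = 4.751 mg/L
(4.751 mg/L = 4.751 mcg/mL)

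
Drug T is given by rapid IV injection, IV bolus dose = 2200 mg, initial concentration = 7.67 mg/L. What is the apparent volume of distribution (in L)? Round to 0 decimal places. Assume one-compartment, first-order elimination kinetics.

Vd = Dose / C₀ = 2200 / 7.67 = 286.8 L

287 L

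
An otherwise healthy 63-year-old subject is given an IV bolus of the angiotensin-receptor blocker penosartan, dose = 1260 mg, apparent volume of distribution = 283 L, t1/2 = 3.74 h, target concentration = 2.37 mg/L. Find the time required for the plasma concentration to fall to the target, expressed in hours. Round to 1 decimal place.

3.4 h

C₀ = Dose / Vd = 1260 / 283 = 4.452 mg/L
k = ln2 / t½ = 0.693147 / 3.74 = 0.1853 h⁻¹
t = ln(C₀ / C) / k = ln(4.452 / 2.37) / 0.1853
  = ln(1.878) / 0.1853 = 0.6302 / 0.1853 = 3.401 h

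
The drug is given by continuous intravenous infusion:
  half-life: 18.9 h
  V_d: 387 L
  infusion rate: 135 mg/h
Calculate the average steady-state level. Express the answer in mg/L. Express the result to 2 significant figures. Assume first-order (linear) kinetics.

9.5 mg/L

k = ln2 / t½ = 0.693147 / 18.9 = 0.03667 h⁻¹
CL = k × Vd = 0.03667 × 387 = 14.19 L/h
At steady state Css = R₀ / CL = 135 / 14.19 = 9.514 mg/L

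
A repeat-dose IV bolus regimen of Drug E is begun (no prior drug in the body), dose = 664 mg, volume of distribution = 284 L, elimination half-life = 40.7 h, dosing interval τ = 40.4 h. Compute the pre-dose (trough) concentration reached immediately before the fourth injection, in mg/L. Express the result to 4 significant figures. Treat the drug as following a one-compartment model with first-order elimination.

2.062 mg/L

C₀ per dose = Dose / Vd = 664 / 284 = 2.338 mg/L
k = ln2 / t½ = 0.693147 / 40.7 = 0.01703 h⁻¹
Fraction remaining after one interval: r = e^(−kτ) = e^(−0.01703 × 40.4) = 0.5026
Before dose 4, 3 doses have been given (aged 1τ, 2τ, 3τ).
C_trough = C₀ × (r + r² + … + r^3) = C₀ × r(1−r^3)/(1−r)
        = 2.338 × 0.5026 × (1 − 0.1270) / (1 − 0.5026) = 2.062 mg/L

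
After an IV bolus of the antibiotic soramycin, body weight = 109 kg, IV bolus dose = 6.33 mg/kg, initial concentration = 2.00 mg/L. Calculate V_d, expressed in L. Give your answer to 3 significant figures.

345 L

Dose = 6.33 × 109 = 690.0 mg
Vd = Dose / C₀ = 690.0 / 2.00 = 345.0 L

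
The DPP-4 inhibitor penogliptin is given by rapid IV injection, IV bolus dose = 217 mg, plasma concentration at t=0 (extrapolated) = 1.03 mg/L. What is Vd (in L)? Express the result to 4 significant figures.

210.7 L

Vd = Dose / C₀ = 217.0 / 1.03 = 210.7 L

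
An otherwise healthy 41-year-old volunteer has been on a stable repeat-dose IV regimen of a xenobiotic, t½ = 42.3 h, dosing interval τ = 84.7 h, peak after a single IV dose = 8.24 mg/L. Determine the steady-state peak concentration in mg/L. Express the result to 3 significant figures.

11.0 mg/L

k = ln2 / t½ = 0.693147 / 42.3 = 0.01639 h⁻¹
e^(−kτ) = e^(−0.01639 × 84.7) = 0.2495
Accumulation ratio R = 1 / (1 − e^(−kτ)) = 1 / (1 − 0.2495) = 1.332
Steady-state peak = C₀ × R = 8.24 × 1.332 = 10.98 mg/L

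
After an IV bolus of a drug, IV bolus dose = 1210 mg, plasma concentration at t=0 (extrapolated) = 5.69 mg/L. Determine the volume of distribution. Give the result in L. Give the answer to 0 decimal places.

213 L

Vd = Dose / C₀ = 1210 / 5.69 = 212.7 L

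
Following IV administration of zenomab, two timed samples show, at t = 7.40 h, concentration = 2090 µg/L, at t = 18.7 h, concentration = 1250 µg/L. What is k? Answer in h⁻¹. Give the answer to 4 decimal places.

k = ln(C₁/C₂) / (t₂ − t₁) = ln(2090/1250) / (18.7 − 7.40)
  = 0.5140 / 11.30 = 0.04549 h⁻¹

0.0455 h⁻¹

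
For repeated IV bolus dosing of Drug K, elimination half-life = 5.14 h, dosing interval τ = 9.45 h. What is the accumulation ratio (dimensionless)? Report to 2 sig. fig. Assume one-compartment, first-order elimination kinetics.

1.4

k = ln2 / t½ = 0.693147 / 5.14 = 0.1349 h⁻¹
e^(−kτ) = e^(−0.1349 × 9.45) = 0.2795
Accumulation ratio R = 1 / (1 − e^(−kτ)) = 1 / (1 − 0.2795) = 1.388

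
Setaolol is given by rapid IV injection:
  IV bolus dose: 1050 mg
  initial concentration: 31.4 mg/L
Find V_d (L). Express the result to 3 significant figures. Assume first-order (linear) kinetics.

33.4 L

Vd = Dose / C₀ = 1050 / 31.4 = 33.44 L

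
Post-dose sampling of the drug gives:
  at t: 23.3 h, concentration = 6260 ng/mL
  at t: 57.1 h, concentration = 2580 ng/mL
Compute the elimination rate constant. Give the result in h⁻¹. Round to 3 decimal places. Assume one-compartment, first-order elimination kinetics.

0.026 h⁻¹

k = ln(C₁/C₂) / (t₂ − t₁) = ln(6260/2580) / (57.1 − 23.3)
  = 0.8864 / 33.80 = 0.02622 h⁻¹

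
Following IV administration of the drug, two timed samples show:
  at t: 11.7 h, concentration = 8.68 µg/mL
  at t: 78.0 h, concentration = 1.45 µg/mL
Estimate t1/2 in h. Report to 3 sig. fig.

25.7 h

k = ln(C₁/C₂) / (t₂ − t₁) = ln(8.68/1.45) / (78.0 − 11.7)
  = 1.789 / 66.30 = 0.02698 h⁻¹
t½ = ln2 / k = 0.693147 / 0.02698 = 25.69 h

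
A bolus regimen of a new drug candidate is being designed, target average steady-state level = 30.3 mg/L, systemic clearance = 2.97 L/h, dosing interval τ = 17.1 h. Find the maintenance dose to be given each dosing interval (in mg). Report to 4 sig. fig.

At steady state, Dose/τ = Css × CL.
Dose = Css × CL × τ = 30.3 × 2.970 × 17.1 = 1539 mg

1539 mg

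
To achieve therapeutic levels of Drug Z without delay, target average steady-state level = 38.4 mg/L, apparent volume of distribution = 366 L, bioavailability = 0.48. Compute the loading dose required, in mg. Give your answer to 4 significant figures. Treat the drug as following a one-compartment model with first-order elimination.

29280 mg

LD = Css × Vd / F = 38.4 × 366 / 0.48 = 29280 mg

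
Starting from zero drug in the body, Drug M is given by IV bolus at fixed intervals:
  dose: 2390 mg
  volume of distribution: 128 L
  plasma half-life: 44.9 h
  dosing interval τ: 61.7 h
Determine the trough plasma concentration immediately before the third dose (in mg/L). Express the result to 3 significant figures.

9.98 mg/L

C₀ per dose = Dose / Vd = 2390 / 128 = 18.67 mg/L
k = ln2 / t½ = 0.693147 / 44.9 = 0.01544 h⁻¹
Fraction remaining after one interval: r = e^(−kτ) = e^(−0.01544 × 61.7) = 0.3857
Before dose 3, 2 doses have been given (aged 1τ, 2τ).
C_trough = C₀ × (r + r²) = 18.67 × (0.3857 + 0.1488) = 9.979 mg/L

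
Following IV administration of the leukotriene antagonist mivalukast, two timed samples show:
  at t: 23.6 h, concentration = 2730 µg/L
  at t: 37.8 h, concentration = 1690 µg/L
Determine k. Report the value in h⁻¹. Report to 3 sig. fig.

k = ln(C₁/C₂) / (t₂ − t₁) = ln(2730/1690) / (37.8 − 23.6)
  = 0.4796 / 14.20 = 0.03377 h⁻¹

0.0338 h⁻¹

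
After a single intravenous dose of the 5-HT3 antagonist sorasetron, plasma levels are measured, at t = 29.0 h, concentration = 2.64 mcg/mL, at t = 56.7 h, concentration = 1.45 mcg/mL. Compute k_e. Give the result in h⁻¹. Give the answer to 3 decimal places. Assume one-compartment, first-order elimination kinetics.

0.022 h⁻¹

k = ln(C₁/C₂) / (t₂ − t₁) = ln(2.64/1.45) / (56.7 − 29.0)
  = 0.5992 / 27.70 = 0.02163 h⁻¹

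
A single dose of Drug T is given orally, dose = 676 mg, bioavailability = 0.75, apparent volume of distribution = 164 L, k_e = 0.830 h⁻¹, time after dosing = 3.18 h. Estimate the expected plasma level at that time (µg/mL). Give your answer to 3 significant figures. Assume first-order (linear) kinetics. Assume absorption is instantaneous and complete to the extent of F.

0.221 µg/mL

Amount reaching circulation = F × Dose = 0.75 × 676.0 = 507.0 mg
C₀ = F·Dose / Vd = 507.0 / 164 = 3.091 mg/L
C = C₀ · e^(−k·t) = 3.091 × e^(−0.8300 × 3.18)
  = 3.091 × 0.07140 = 0.2207 mg/L
(0.2207 mg/L = 0.2207 µg/mL)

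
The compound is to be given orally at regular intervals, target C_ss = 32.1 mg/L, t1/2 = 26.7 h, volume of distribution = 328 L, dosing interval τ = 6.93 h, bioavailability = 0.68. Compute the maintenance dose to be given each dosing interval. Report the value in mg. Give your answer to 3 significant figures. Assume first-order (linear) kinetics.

k = ln2 / t½ = 0.693147 / 26.7 = 0.02596 h⁻¹
CL = k × Vd = 0.02596 × 328 = 8.515 L/h
At steady state, F × (Dose/τ) = Css × CL.
Dose = Css × CL × τ / F = 32.1 × 8.515 × 6.93 / 0.68 = 2786 mg

2790 mg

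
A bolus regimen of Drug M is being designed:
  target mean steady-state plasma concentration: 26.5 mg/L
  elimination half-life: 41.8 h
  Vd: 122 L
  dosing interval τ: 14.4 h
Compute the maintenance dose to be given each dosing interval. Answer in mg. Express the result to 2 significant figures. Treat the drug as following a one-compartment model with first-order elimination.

k = ln2 / t½ = 0.693147 / 41.8 = 0.01658 h⁻¹
CL = k × Vd = 0.01658 × 122 = 2.023 L/h
At steady state, Dose/τ = Css × CL.
Dose = Css × CL × τ = 26.5 × 2.023 × 14.4 = 772.0 mg

770 mg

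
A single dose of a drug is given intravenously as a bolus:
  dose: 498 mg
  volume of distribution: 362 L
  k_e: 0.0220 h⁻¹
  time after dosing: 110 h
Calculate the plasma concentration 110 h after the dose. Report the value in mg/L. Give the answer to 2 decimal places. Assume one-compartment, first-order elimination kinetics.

0.12 mg/L

C₀ = Dose / Vd = 498.0 / 362 = 1.376 mg/L
C = C₀ · e^(−k·t) = 1.376 × e^(−0.02200 × 110)
  = 1.376 × 0.08892 = 0.1224 mg/L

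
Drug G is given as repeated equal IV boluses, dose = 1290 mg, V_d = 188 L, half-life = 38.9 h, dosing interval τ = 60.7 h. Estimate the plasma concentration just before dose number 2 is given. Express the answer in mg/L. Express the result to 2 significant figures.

2.3 mg/L

C₀ per dose = Dose / Vd = 1290 / 188 = 6.862 mg/L
k = ln2 / t½ = 0.693147 / 38.9 = 0.01782 h⁻¹
Fraction remaining after one interval: r = e^(−kτ) = e^(−0.01782 × 60.7) = 0.3390
Before dose 2, 1 dose has been given (aged 1τ).
C_trough = C₀ × r = 6.862 × 0.3390 = 2.326 mg/L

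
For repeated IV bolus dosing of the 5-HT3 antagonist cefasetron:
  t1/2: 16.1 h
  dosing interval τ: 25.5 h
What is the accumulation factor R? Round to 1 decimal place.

k = ln2 / t½ = 0.693147 / 16.1 = 0.04305 h⁻¹
e^(−kτ) = e^(−0.04305 × 25.5) = 0.3336
Accumulation ratio R = 1 / (1 − e^(−kτ)) = 1 / (1 − 0.3336) = 1.501

1.5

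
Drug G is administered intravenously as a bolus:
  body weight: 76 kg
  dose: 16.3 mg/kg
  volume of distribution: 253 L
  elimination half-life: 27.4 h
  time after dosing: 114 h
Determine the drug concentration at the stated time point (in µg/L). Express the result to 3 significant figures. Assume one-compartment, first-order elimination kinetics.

Total dose = 16.3 × 76 = 1239 mg
C₀ = Dose / Vd = 1239 / 253 = 4.897 mg/L
k = ln2 / t½ = 0.693147 / 27.4 = 0.02530 h⁻¹
C = C₀ · e^(−k·t) = 4.897 × e^(−0.02530 × 114)
  = 4.897 × 0.05590 = 0.2737 mg/L
Convert: 0.2737 mg/L × 1000 = 273.7 µg/L

274 µg/L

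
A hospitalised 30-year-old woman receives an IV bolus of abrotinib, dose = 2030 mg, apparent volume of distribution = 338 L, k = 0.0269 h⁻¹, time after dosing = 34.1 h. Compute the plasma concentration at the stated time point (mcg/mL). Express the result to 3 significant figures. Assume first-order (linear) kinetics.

C₀ = Dose / Vd = 2030 / 338 = 6.006 mg/L
C = C₀ · e^(−k·t) = 6.006 × e^(−0.02690 × 34.1)
  = 6.006 × 0.3996 = 2.400 mg/L
(2.400 mg/L = 2.400 mcg/mL)

2.40 mcg/mL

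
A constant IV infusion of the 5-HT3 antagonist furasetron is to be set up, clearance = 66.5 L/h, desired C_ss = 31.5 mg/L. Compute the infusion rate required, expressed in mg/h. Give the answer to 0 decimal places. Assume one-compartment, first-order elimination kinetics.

2095 mg/h

At steady state, infusion rate R₀ = Css × CL = 31.5 × 66.50 = 2095 mg/h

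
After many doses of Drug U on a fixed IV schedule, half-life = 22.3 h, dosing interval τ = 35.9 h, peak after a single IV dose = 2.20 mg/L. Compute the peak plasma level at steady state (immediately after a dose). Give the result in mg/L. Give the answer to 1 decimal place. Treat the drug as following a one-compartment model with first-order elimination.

3.3 mg/L

k = ln2 / t½ = 0.693147 / 22.3 = 0.03108 h⁻¹
e^(−kτ) = e^(−0.03108 × 35.9) = 0.3277
Accumulation ratio R = 1 / (1 − e^(−kτ)) = 1 / (1 − 0.3277) = 1.487
Steady-state peak = C₀ × R = 2.20 × 1.487 = 3.271 mg/L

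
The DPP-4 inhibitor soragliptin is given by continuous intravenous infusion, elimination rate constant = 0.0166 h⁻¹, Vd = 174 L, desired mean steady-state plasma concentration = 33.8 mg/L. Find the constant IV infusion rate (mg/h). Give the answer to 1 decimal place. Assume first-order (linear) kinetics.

97.6 mg/h

CL = k × Vd = 0.01660 × 174 = 2.888 L/h
At steady state, infusion rate R₀ = Css × CL = 33.8 × 2.888 = 97.61 mg/h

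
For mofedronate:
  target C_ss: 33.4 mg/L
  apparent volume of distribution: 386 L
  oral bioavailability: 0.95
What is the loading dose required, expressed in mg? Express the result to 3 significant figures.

13600 mg

LD = Css × Vd / F = 33.4 × 386 / 0.95 = 13570 mg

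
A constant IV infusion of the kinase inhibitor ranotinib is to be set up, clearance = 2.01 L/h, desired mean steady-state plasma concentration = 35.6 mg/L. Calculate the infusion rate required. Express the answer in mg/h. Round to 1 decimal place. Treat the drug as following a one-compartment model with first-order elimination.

71.6 mg/h

At steady state, infusion rate R₀ = Css × CL = 35.6 × 2.010 = 71.56 mg/h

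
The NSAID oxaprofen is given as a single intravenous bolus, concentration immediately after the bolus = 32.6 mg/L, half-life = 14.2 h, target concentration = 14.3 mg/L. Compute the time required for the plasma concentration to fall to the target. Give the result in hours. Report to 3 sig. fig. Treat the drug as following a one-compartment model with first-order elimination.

16.9 h

k = ln2 / t½ = 0.693147 / 14.2 = 0.04881 h⁻¹
t = ln(C₀ / C) / k = ln(32.60 / 14.3) / 0.04881
  = ln(2.280) / 0.04881 = 0.8242 / 0.04881 = 16.89 h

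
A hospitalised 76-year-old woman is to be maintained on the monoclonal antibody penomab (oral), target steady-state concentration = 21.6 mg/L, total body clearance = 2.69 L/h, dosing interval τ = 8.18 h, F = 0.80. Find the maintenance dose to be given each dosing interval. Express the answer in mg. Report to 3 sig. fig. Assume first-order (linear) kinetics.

594 mg

At steady state, F × (Dose/τ) = Css × CL.
Dose = Css × CL × τ / F = 21.6 × 2.690 × 8.18 / 0.80 = 594.1 mg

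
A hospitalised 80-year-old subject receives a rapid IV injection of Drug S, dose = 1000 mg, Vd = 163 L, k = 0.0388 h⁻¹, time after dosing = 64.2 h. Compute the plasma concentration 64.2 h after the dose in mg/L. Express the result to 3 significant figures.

C₀ = Dose / Vd = 1000 / 163 = 6.135 mg/L
C = C₀ · e^(−k·t) = 6.135 × e^(−0.03880 × 64.2)
  = 6.135 × 0.08283 = 0.5082 mg/L

0.508 mg/L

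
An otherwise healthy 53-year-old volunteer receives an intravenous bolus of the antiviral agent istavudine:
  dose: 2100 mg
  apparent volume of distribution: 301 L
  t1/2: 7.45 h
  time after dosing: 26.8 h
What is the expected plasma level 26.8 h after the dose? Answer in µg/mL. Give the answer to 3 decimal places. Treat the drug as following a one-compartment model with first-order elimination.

0.576 µg/mL

C₀ = Dose / Vd = 2100 / 301 = 6.977 mg/L
k = ln2 / t½ = 0.693147 / 7.45 = 0.09304 h⁻¹
C = C₀ · e^(−k·t) = 6.977 × e^(−0.09304 × 26.8)
  = 6.977 × 0.08262 = 0.5764 mg/L
(0.5764 mg/L = 0.5764 µg/mL)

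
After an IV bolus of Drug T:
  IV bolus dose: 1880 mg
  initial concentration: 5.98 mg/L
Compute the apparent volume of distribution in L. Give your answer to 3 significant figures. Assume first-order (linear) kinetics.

Vd = Dose / C₀ = 1880 / 5.98 = 314.4 L

314 L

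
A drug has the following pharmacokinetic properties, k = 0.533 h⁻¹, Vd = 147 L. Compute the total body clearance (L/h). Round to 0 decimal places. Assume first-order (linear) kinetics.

78 L/h

CL = k × Vd = 0.533 × 147 = 78.35 L/h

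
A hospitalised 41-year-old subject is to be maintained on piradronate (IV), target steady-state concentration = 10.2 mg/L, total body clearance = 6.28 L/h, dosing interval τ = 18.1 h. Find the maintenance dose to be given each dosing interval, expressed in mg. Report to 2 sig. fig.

At steady state, Dose/τ = Css × CL.
Dose = Css × CL × τ = 10.2 × 6.280 × 18.1 = 1159 mg

1200 mg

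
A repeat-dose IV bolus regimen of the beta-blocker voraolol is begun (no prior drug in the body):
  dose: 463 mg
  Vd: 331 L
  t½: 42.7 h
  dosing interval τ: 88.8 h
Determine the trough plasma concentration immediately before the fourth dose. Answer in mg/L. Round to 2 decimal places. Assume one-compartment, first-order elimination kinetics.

0.43 mg/L

C₀ per dose = Dose / Vd = 463 / 331 = 1.399 mg/L
k = ln2 / t½ = 0.693147 / 42.7 = 0.01623 h⁻¹
Fraction remaining after one interval: r = e^(−kτ) = e^(−0.01623 × 88.8) = 0.2366
Before dose 4, 3 doses have been given (aged 1τ, 2τ, 3τ).
C_trough = C₀ × (r + r² + … + r^3) = C₀ × r(1−r^3)/(1−r)
        = 1.399 × 0.2366 × (1 − 0.01324) / (1 − 0.2366) = 0.4279 mg/L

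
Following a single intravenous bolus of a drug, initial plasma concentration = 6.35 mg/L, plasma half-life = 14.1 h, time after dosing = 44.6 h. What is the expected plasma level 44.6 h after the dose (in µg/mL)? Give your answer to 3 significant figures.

0.709 µg/mL

k = ln2 / t½ = 0.693147 / 14.1 = 0.04916 h⁻¹
C = C₀ · e^(−k·t) = 6.350 × e^(−0.04916 × 44.6)
  = 6.350 × 0.1116 = 0.7087 mg/L
(0.7087 mg/L = 0.7087 µg/mL)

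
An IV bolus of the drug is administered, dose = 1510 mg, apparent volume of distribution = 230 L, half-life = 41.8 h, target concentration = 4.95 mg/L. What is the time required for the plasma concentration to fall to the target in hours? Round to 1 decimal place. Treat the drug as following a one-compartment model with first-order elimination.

C₀ = Dose / Vd = 1510 / 230 = 6.565 mg/L
k = ln2 / t½ = 0.693147 / 41.8 = 0.01658 h⁻¹
t = ln(C₀ / C) / k = ln(6.565 / 4.95) / 0.01658
  = ln(1.326) / 0.01658 = 0.2822 / 0.01658 = 17.02 h

17.0 h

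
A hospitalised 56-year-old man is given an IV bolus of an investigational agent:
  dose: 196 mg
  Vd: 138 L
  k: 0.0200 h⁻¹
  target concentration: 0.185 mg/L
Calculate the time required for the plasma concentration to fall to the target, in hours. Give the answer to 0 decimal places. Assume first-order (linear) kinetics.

C₀ = Dose / Vd = 196.0 / 138 = 1.420 mg/L
t = ln(C₀ / C) / k = ln(1.420 / 0.185) / 0.02000
  = ln(7.676) / 0.02000 = 2.038 / 0.02000 = 101.9 h

102 h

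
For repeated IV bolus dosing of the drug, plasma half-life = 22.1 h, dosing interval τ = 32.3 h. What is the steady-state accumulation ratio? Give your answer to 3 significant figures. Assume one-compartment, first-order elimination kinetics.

1.57

k = ln2 / t½ = 0.693147 / 22.1 = 0.03136 h⁻¹
e^(−kτ) = e^(−0.03136 × 32.3) = 0.3632
Accumulation ratio R = 1 / (1 − e^(−kτ)) = 1 / (1 − 0.3632) = 1.570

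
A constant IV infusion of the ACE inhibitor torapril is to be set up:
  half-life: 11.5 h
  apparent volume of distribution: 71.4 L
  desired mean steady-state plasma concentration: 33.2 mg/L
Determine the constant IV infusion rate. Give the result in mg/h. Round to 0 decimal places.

k = ln2 / t½ = 0.693147 / 11.5 = 0.06027 h⁻¹
CL = k × Vd = 0.06027 × 71.4 = 4.303 L/h
At steady state, infusion rate R₀ = Css × CL = 33.2 × 4.303 = 142.9 mg/h

143 mg/h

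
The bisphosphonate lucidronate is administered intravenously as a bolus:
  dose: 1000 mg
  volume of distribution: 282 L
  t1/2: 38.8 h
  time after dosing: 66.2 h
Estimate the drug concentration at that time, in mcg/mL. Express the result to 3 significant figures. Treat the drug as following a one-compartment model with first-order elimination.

1.09 mcg/mL

C₀ = Dose / Vd = 1000 / 282 = 3.546 mg/L
k = ln2 / t½ = 0.693147 / 38.8 = 0.01786 h⁻¹
C = C₀ · e^(−k·t) = 3.546 × e^(−0.01786 × 66.2)
  = 3.546 × 0.3066 = 1.087 mg/L
(1.087 mg/L = 1.087 mcg/mL)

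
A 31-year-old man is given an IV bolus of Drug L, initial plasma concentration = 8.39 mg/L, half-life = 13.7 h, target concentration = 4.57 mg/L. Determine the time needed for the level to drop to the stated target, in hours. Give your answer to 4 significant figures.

12.01 h

k = ln2 / t½ = 0.693147 / 13.7 = 0.05059 h⁻¹
t = ln(C₀ / C) / k = ln(8.390 / 4.57) / 0.05059
  = ln(1.836) / 0.05059 = 0.6076 / 0.05059 = 12.01 h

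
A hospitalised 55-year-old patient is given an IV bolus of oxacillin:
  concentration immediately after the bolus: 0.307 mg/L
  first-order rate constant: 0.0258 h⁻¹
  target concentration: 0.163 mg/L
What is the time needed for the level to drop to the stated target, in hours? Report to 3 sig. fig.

24.5 h

t = ln(C₀ / C) / k = ln(0.3070 / 0.163) / 0.02580
  = ln(1.883) / 0.02580 = 0.6329 / 0.02580 = 24.53 h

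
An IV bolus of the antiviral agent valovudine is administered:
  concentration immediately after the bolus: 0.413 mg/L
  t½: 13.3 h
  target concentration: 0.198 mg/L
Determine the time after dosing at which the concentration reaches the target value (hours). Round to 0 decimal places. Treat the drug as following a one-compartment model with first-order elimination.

14 h

k = ln2 / t½ = 0.693147 / 13.3 = 0.05212 h⁻¹
t = ln(C₀ / C) / k = ln(0.4130 / 0.198) / 0.05212
  = ln(2.086) / 0.05212 = 0.7352 / 0.05212 = 14.11 h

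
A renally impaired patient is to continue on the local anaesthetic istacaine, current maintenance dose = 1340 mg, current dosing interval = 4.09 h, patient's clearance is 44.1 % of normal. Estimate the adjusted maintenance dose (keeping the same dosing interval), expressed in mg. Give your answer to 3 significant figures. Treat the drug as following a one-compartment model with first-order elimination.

To keep the same average steady-state level, dosing rate must scale with clearance.
CL ratio = 44.1 / 100 = 0.4410
New dose (same interval) = 1340 × 0.4410 = 590.9 mg

591 mg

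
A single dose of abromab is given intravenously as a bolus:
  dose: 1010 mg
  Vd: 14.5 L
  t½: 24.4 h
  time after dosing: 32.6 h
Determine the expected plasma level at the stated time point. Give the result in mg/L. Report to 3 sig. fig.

C₀ = Dose / Vd = 1010 / 14.5 = 69.66 mg/L
k = ln2 / t½ = 0.693147 / 24.4 = 0.02841 h⁻¹
C = C₀ · e^(−k·t) = 69.66 × e^(−0.02841 × 32.6)
  = 69.66 × 0.3961 = 27.59 mg/L

27.6 mg/L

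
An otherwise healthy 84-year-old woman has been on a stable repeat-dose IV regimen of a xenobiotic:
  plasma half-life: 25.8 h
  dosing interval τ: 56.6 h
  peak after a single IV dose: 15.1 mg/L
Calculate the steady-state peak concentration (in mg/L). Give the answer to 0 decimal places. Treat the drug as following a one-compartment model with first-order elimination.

19 mg/L

k = ln2 / t½ = 0.693147 / 25.8 = 0.02687 h⁻¹
e^(−kτ) = e^(−0.02687 × 56.6) = 0.2185
Accumulation ratio R = 1 / (1 − e^(−kτ)) = 1 / (1 − 0.2185) = 1.280
Steady-state peak = C₀ × R = 15.1 × 1.280 = 19.33 mg/L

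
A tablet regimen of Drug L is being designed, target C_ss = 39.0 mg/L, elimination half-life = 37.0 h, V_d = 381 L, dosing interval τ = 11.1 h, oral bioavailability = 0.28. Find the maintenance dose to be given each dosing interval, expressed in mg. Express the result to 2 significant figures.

k = ln2 / t½ = 0.693147 / 37.0 = 0.01873 h⁻¹
CL = k × Vd = 0.01873 × 381 = 7.136 L/h
At steady state, F × (Dose/τ) = Css × CL.
Dose = Css × CL × τ / F = 39.0 × 7.136 × 11.1 / 0.28 = 11030 mg

11000 mg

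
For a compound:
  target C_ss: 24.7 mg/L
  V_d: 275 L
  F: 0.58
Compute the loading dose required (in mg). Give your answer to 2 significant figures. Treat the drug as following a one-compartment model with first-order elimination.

12000 mg

LD = Css × Vd / F = 24.7 × 275 / 0.58 = 11710 mg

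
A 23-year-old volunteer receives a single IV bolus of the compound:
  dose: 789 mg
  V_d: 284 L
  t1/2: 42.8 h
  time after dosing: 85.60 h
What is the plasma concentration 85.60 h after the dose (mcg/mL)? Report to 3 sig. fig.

C₀ = Dose / Vd = 789.0 / 284 = 2.778 mg/L
k = ln2 / t½ = 0.693147 / 42.8 = 0.01620 h⁻¹
t / t½ = 85.60 / 42.8 = 2 half-lives
C = C₀ × (1/2)^2 = 2.778 × 0.2500 = 0.6945 mg/L
(0.6945 mg/L = 0.6945 mcg/mL)

0.695 mcg/mL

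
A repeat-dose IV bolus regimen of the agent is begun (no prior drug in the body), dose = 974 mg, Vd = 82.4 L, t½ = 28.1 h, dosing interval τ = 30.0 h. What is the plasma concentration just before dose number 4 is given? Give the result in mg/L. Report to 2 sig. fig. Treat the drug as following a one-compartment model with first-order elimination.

C₀ per dose = Dose / Vd = 974 / 82.4 = 11.82 mg/L
k = ln2 / t½ = 0.693147 / 28.1 = 0.02467 h⁻¹
Fraction remaining after one interval: r = e^(−kτ) = e^(−0.02467 × 30.0) = 0.4771
Before dose 4, 3 doses have been given (aged 1τ, 2τ, 3τ).
C_trough = C₀ × (r + r² + … + r^3) = C₀ × r(1−r^3)/(1−r)
        = 11.82 × 0.4771 × (1 − 0.1086) / (1 − 0.4771) = 9.613 mg/L

9.6 mg/L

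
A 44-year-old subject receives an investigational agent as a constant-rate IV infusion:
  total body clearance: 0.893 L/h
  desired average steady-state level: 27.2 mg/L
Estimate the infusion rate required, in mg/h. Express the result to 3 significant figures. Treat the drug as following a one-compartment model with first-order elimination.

At steady state, infusion rate R₀ = Css × CL = 27.2 × 0.8930 = 24.29 mg/h

24.3 mg/h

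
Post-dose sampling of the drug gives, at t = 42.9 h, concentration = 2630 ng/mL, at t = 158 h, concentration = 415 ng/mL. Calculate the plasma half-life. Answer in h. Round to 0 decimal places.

43 h

k = ln(C₁/C₂) / (t₂ − t₁) = ln(2630/415) / (158 − 42.9)
  = 1.846 / 115.1 = 0.01604 h⁻¹
t½ = ln2 / k = 0.693147 / 0.01604 = 43.21 h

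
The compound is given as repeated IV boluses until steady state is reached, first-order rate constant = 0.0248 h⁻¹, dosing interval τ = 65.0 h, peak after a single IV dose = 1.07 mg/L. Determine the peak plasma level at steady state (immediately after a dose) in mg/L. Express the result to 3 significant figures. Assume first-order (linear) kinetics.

e^(−kτ) = e^(−0.02480 × 65.0) = 0.1995
Accumulation ratio R = 1 / (1 − e^(−kτ)) = 1 / (1 − 0.1995) = 1.249
Steady-state peak = C₀ × R = 1.07 × 1.249 = 1.336 mg/L

1.34 mg/L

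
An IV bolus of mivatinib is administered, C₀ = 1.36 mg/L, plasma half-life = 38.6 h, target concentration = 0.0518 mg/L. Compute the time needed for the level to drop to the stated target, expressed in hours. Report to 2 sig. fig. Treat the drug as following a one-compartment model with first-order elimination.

k = ln2 / t½ = 0.693147 / 38.6 = 0.01796 h⁻¹
t = ln(C₀ / C) / k = ln(1.360 / 0.0518) / 0.01796
  = ln(26.25) / 0.01796 = 3.268 / 0.01796 = 182.0 h

180 h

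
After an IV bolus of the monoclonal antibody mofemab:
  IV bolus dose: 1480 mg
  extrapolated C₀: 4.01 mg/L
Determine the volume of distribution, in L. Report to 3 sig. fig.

369 L

Vd = Dose / C₀ = 1480 / 4.01 = 369.1 L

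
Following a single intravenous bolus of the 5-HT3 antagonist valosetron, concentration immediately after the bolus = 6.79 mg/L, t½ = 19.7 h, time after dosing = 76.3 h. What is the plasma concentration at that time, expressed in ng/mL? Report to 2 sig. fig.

k = ln2 / t½ = 0.693147 / 19.7 = 0.03519 h⁻¹
C = C₀ · e^(−k·t) = 6.790 × e^(−0.03519 × 76.3)
  = 6.790 × 0.06822 = 0.4632 mg/L
Convert: 0.4632 mg/L × 1000 = 463.2 ng/mL

460 ng/mL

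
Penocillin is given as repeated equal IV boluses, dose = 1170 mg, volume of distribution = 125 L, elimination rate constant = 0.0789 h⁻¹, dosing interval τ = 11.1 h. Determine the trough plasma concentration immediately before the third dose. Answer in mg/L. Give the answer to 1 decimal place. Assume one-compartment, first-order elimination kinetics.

5.5 mg/L

C₀ per dose = Dose / Vd = 1170 / 125 = 9.360 mg/L
Fraction remaining after one interval: r = e^(−kτ) = e^(−0.07890 × 11.1) = 0.4165
Before dose 3, 2 doses have been given (aged 1τ, 2τ).
C_trough = C₀ × (r + r²) = 9.360 × (0.4165 + 0.1735) = 5.522 mg/L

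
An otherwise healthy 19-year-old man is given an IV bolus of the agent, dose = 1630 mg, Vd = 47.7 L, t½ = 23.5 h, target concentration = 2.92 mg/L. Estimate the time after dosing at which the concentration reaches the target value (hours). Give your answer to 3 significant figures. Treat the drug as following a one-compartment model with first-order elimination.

C₀ = Dose / Vd = 1630 / 47.7 = 34.17 mg/L
k = ln2 / t½ = 0.693147 / 23.5 = 0.02950 h⁻¹
t = ln(C₀ / C) / k = ln(34.17 / 2.92) / 0.02950
  = ln(11.70) / 0.02950 = 2.460 / 0.02950 = 83.39 h

83.4 h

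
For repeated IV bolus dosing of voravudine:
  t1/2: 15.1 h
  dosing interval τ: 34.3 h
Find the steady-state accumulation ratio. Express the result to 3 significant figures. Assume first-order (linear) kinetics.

k = ln2 / t½ = 0.693147 / 15.1 = 0.04590 h⁻¹
e^(−kτ) = e^(−0.04590 × 34.3) = 0.2071
Accumulation ratio R = 1 / (1 − e^(−kτ)) = 1 / (1 − 0.2071) = 1.261

1.26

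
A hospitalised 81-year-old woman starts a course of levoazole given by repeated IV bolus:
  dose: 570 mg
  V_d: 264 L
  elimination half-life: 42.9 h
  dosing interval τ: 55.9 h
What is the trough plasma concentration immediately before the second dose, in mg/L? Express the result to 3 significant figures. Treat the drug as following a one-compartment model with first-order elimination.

0.875 mg/L

C₀ per dose = Dose / Vd = 570 / 264 = 2.159 mg/L
k = ln2 / t½ = 0.693147 / 42.9 = 0.01616 h⁻¹
Fraction remaining after one interval: r = e^(−kτ) = e^(−0.01616 × 55.9) = 0.4052
Before dose 2, 1 dose has been given (aged 1τ).
C_trough = C₀ × r = 2.159 × 0.4052 = 0.8748 mg/L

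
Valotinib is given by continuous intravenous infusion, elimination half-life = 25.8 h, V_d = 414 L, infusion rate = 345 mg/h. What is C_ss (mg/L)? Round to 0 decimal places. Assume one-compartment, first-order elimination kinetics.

31 mg/L

k = ln2 / t½ = 0.693147 / 25.8 = 0.02687 h⁻¹
CL = k × Vd = 0.02687 × 414 = 11.12 L/h
At steady state Css = R₀ / CL = 345 / 11.12 = 31.03 mg/L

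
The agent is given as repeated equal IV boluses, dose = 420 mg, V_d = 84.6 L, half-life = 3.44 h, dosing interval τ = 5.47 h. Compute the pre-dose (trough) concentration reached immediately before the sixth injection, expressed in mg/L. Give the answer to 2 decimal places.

C₀ per dose = Dose / Vd = 420 / 84.6 = 4.965 mg/L
k = ln2 / t½ = 0.693147 / 3.44 = 0.2015 h⁻¹
Fraction remaining after one interval: r = e^(−kτ) = e^(−0.2015 × 5.47) = 0.3321
Before dose 6, 5 doses have been given (aged 1τ, 2τ, 3τ, 4τ, 5τ).
C_trough = C₀ × (r + r² + … + r^5) = C₀ × r(1−r^5)/(1−r)
        = 4.965 × 0.3321 × (1 − 0.004040) / (1 − 0.3321) = 2.459 mg/L

2.46 mg/L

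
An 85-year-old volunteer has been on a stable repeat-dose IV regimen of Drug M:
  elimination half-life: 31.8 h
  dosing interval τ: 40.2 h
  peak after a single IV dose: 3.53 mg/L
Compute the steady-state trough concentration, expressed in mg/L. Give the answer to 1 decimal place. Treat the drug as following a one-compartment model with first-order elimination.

2.5 mg/L

k = ln2 / t½ = 0.693147 / 31.8 = 0.02180 h⁻¹
e^(−kτ) = e^(−0.02180 × 40.2) = 0.4163
Accumulation ratio R = 1 / (1 − e^(−kτ)) = 1 / (1 − 0.4163) = 1.713
Steady-state trough = C₀ × R × e^(−kτ) = 3.53 × 1.713 × 0.4163 = 2.517 mg/L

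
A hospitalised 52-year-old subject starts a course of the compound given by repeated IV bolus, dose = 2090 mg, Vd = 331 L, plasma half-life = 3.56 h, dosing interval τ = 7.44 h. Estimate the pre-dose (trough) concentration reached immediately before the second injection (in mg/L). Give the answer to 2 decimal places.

1.48 mg/L

C₀ per dose = Dose / Vd = 2090 / 331 = 6.314 mg/L
k = ln2 / t½ = 0.693147 / 3.56 = 0.1947 h⁻¹
Fraction remaining after one interval: r = e^(−kτ) = e^(−0.1947 × 7.44) = 0.2349
Before dose 2, 1 dose has been given (aged 1τ).
C_trough = C₀ × r = 6.314 × 0.2349 = 1.483 mg/L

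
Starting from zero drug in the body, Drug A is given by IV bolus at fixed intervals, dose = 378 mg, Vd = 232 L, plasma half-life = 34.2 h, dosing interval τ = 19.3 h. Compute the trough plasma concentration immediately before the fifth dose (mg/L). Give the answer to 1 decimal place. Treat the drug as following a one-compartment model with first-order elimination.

2.7 mg/L

C₀ per dose = Dose / Vd = 378 / 232 = 1.629 mg/L
k = ln2 / t½ = 0.693147 / 34.2 = 0.02027 h⁻¹
Fraction remaining after one interval: r = e^(−kτ) = e^(−0.02027 × 19.3) = 0.6762
Before dose 5, 4 doses have been given (aged 1τ, 2τ, 3τ, 4τ).
C_trough = C₀ × (r + r² + … + r^4) = C₀ × r(1−r^4)/(1−r)
        = 1.629 × 0.6762 × (1 − 0.2091) / (1 − 0.6762) = 2.691 mg/L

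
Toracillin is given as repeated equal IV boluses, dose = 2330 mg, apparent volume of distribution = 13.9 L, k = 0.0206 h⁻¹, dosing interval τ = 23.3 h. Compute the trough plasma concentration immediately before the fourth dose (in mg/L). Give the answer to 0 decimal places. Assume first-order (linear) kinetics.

C₀ per dose = Dose / Vd = 2330 / 13.9 = 167.6 mg/L
Fraction remaining after one interval: r = e^(−kτ) = e^(−0.02060 × 23.3) = 0.6188
Before dose 4, 3 doses have been given (aged 1τ, 2τ, 3τ).
C_trough = C₀ × (r + r² + … + r^3) = C₀ × r(1−r^3)/(1−r)
        = 167.6 × 0.6188 × (1 − 0.2369) / (1 − 0.6188) = 207.6 mg/L

208 mg/L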